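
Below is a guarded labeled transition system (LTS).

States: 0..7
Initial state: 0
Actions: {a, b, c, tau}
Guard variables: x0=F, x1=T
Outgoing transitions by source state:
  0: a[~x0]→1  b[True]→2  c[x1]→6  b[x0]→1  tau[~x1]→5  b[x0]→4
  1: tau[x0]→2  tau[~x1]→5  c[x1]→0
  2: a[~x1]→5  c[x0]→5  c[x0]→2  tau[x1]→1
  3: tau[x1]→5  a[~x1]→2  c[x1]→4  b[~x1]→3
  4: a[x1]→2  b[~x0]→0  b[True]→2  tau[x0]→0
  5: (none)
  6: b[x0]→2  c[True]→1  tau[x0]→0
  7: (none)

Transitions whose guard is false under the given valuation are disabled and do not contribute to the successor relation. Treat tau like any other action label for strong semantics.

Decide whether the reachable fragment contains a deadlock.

R = {0,1,2,6}
  0: a→1  b→2  c→6  [3 out]
  1: c→0  [1 out]
  2: tau→1  [1 out]
  6: c→1  [1 out]

Answer: DEADLOCK-FREE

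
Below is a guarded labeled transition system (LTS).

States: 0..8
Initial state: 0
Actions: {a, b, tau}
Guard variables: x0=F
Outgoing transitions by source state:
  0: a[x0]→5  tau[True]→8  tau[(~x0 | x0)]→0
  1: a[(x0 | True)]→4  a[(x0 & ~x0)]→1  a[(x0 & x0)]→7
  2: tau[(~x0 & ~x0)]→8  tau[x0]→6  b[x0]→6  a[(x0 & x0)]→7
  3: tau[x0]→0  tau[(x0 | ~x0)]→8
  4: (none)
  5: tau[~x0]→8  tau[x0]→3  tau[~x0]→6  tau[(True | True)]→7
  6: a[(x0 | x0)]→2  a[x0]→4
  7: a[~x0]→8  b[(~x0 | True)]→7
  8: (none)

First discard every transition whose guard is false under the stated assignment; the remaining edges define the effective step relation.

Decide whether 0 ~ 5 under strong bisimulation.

Compute ~ classes (split until stable):
  round 0: {{0,1,2,3,4,5,6,7,8}}
  round 1: {{0,2,3,5},{1},{4,6,8},{7}}
  round 2: {{0},{1},{2,3},{4,6,8},{5},{7}}
6 equivalence class(es) (converged in 3)
0∈{0}, 5∈{5}

Answer: NOT BISIMILAR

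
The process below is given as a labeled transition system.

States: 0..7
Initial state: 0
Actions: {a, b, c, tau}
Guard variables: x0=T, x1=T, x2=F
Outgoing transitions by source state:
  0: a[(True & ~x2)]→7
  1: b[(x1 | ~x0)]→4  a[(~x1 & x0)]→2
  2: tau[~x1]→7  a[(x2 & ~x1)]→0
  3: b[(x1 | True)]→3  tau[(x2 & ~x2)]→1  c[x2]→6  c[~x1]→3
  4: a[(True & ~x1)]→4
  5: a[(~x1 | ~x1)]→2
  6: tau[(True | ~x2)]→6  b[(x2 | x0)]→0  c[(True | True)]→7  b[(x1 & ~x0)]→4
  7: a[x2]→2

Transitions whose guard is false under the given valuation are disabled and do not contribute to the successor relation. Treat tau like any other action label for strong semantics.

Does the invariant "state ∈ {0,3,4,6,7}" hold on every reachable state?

Answer: INVARIANT HOLDS

Trace:
Inv-set: {0,3,4,6,7}
R = {0,7}
  0: ✓
  7: ✓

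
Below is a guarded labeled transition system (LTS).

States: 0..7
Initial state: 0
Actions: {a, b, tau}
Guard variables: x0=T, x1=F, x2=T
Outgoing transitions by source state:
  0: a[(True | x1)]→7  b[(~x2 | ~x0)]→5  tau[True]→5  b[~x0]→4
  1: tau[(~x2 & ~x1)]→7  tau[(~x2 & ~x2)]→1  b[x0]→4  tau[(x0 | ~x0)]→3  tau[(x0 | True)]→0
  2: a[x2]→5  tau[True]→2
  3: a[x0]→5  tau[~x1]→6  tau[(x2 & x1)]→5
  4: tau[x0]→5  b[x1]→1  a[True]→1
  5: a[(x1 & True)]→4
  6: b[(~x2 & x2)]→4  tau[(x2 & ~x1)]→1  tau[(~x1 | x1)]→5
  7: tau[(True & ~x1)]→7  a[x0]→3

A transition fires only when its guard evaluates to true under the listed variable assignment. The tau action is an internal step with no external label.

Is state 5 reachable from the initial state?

After dropping false guards: 15 live edges.
L0 = {0}
L1 = {5,7}  cumulative {0,5,7}
L2 = {3}  cumulative {0,3,5,7}
L3 = {6}  cumulative {0,3,5,6,7}
L4 = {1}  cumulative {0,1,3,5,6,7}
L5 = {4}  cumulative {0,1,3,4,5,6,7}
Reach set: {0,1,3,4,5,6,7}
trace reaching 5: tau

Answer: REACHABLE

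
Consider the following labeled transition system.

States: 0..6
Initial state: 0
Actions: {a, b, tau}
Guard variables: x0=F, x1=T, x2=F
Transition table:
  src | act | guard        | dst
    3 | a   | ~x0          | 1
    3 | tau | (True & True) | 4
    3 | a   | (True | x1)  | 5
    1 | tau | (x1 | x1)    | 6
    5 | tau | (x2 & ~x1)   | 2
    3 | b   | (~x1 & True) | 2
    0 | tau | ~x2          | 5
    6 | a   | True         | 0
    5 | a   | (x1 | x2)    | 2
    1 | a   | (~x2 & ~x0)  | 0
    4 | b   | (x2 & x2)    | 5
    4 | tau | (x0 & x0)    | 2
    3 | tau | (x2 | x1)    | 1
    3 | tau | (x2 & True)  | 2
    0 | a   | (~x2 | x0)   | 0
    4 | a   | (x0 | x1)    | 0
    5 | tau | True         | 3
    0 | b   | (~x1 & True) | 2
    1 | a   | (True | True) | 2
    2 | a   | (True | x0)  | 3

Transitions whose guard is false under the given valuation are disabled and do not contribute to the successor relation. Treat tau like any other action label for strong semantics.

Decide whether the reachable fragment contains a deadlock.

R = {0,1,2,3,4,5,6}
  0: a→0  tau→5  [deg 2]
  1: a→0  a→2  tau→6  [deg 3]
  2: a→3  [deg 1]
  3: a→1  a→5  tau→1  tau→4  [deg 4]
  4: a→0  [deg 1]
  5: a→2  tau→3  [deg 2]
  6: a→0  [deg 1]

Answer: DEADLOCK-FREE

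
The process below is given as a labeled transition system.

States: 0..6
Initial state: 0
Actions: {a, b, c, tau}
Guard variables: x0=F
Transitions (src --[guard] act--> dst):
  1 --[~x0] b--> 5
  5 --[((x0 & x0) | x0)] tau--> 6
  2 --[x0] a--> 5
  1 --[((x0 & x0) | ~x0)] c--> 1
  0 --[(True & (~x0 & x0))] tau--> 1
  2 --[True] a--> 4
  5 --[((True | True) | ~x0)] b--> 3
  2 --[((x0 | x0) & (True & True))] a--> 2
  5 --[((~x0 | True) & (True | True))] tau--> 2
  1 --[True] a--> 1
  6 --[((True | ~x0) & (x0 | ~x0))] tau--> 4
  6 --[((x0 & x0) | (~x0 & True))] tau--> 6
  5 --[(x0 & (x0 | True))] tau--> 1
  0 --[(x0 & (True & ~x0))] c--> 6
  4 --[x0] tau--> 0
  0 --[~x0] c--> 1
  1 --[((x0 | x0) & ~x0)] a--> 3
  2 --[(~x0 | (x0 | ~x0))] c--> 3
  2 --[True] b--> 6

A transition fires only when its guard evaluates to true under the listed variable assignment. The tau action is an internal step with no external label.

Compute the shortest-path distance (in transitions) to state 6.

BFS to 6:
  Layer 0: {0}
  Layer 1: {1}
  Layer 2: {5}
  Layer 3: {2,3}
  Layer 4: {4,6}
depth(6)=4, e.g. c·b·tau·b

Answer: 4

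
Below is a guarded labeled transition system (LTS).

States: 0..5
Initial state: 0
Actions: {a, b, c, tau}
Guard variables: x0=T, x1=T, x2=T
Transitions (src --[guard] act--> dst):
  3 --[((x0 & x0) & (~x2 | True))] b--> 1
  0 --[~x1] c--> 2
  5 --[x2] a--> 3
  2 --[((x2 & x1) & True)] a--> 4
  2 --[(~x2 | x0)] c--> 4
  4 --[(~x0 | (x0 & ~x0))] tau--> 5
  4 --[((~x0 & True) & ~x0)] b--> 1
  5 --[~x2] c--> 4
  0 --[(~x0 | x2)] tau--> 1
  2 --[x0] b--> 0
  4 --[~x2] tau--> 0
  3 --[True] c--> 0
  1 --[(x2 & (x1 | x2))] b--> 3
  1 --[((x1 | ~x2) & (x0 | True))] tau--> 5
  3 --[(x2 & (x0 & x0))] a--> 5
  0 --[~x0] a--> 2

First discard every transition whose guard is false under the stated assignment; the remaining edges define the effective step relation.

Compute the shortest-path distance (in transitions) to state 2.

Answer: UNREACHABLE

Working:
Breadth-first toward 2:
  L0 = {0}
  L1 = {1}
  L2 = {3,5}
2 never appears.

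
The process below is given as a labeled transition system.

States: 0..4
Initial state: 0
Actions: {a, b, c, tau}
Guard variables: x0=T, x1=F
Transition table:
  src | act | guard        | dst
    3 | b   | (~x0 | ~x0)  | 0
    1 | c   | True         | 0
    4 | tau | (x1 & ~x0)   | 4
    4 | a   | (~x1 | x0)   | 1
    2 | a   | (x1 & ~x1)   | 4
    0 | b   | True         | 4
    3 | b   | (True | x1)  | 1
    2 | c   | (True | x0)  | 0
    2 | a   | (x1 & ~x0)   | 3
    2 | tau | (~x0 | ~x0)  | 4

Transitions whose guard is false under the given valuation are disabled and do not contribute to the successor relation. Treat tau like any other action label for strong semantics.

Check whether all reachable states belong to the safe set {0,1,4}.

Answer: INVARIANT HOLDS

Trace:
Inv-set: {0,1,4}
Reach set: {0,1,4}
  0: ok
  1: ok
  4: ok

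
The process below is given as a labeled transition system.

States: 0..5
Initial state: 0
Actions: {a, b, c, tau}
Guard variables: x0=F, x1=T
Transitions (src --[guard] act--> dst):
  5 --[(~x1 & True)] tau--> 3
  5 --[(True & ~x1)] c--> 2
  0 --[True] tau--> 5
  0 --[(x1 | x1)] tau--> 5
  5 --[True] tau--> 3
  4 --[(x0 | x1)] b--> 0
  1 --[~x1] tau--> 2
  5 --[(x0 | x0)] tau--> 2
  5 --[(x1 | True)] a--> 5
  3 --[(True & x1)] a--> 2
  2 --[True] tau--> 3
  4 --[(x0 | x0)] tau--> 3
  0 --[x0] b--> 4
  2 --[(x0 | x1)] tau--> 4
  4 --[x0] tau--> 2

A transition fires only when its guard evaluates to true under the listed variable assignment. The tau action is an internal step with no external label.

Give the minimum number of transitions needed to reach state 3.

Answer: 2

Working:
Breadth-first toward 3:
  L0 = {0}
  L1 = {5}
  L2 = {3}
3 enters at depth 2; path tau·tau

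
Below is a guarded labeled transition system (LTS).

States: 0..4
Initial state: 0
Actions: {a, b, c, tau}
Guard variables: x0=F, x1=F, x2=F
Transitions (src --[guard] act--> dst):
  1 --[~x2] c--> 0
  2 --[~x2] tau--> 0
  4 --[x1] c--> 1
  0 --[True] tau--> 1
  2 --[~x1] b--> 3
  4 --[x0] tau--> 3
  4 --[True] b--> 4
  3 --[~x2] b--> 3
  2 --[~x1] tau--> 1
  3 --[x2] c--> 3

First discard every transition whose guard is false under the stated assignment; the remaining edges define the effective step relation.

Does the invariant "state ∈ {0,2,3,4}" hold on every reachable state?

Answer: INVARIANT VIOLATED at state 1

Working:
Safe = {0,2,3,4}
R = {0,1}
  0: ok
  1: outside
counterexample path to 1: tau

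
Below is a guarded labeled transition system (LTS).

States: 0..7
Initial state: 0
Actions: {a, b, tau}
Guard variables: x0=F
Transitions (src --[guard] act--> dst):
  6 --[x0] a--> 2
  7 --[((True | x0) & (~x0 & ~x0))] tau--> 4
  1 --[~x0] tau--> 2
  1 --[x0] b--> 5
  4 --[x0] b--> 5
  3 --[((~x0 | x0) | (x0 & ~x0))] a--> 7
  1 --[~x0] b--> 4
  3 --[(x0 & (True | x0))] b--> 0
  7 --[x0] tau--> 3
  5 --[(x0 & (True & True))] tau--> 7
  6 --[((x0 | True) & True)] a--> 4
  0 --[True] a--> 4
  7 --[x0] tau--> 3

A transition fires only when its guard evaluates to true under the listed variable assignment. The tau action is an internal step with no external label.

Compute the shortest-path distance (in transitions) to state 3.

Breadth-first toward 3:
  depth 0: {0}
  depth 1: {4}
3 never appears.

Answer: UNREACHABLE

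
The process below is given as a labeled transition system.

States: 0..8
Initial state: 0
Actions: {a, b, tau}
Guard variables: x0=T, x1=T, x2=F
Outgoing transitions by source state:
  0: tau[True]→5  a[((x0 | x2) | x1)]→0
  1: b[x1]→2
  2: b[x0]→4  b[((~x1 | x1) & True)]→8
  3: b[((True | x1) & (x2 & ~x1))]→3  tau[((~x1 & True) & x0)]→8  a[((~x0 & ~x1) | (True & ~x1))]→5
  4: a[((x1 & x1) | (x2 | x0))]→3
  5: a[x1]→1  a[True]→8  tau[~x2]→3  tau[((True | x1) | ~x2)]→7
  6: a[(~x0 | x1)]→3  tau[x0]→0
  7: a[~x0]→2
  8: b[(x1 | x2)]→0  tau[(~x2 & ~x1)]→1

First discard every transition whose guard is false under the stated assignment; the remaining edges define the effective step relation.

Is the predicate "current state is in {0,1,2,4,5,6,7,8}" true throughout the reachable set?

Inv-set: {0,1,2,4,5,6,7,8}
R = {0,1,2,3,4,5,7,8}
  0: safe
  1: safe
  2: safe
  3: outside
  4: safe
  5: safe
  7: safe
  8: safe
counterexample path to 3: tau·tau

Answer: INVARIANT VIOLATED at state 3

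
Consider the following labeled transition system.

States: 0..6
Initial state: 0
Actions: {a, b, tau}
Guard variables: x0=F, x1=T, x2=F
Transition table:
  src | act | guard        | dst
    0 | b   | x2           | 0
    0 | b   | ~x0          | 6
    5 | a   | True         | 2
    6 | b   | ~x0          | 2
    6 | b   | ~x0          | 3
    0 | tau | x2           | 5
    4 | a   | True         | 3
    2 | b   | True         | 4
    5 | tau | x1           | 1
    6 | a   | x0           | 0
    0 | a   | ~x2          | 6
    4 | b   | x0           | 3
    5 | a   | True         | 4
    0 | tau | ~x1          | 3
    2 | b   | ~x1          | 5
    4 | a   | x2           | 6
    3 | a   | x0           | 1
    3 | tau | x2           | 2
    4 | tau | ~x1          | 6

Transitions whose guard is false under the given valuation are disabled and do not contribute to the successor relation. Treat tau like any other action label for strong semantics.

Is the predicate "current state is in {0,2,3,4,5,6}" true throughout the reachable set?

Answer: INVARIANT HOLDS

Analysis:
Allowed set {0,2,3,4,5,6}
R = {0,2,3,4,6}
  0: ok
  2: ok
  3: ok
  4: ok
  6: ok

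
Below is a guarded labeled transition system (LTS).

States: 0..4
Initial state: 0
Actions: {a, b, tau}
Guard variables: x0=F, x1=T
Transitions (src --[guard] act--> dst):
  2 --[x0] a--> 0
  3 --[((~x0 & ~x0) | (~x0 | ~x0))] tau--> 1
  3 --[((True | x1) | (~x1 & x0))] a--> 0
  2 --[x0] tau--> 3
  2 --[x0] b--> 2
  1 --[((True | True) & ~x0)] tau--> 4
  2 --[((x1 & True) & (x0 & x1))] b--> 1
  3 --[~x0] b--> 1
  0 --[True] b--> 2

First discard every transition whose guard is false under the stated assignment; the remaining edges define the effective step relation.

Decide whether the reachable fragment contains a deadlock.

Reach set: {0,2}
  0: b→2  [deg 1]
  2: ∅  [deadlock]
witness 2: b

Answer: DEADLOCK at state 2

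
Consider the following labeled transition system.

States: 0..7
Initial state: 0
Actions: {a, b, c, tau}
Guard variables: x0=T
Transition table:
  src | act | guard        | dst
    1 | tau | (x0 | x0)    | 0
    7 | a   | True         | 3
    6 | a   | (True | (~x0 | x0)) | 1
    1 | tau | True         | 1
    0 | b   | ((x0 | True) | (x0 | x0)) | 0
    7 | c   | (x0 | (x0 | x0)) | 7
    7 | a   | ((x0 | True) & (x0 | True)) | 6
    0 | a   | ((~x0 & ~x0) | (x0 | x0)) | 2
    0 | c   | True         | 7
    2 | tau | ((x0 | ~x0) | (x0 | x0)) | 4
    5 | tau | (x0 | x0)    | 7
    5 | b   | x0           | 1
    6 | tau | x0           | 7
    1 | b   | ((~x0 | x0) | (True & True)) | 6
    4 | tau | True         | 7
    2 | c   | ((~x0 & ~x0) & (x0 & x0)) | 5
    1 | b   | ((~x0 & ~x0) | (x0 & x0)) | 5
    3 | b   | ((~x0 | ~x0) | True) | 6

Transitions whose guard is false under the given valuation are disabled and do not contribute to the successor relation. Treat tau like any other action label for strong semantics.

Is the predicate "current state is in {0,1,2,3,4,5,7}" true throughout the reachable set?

Answer: INVARIANT VIOLATED at state 6

Working:
Inv-set: {0,1,2,3,4,5,7}
Reach set: {0,1,2,3,4,5,6,7}
  0: safe
  1: safe
  2: safe
  3: safe
  4: safe
  5: safe
  6: VIOLATES
  7: safe
witness against invariant: c·a → 6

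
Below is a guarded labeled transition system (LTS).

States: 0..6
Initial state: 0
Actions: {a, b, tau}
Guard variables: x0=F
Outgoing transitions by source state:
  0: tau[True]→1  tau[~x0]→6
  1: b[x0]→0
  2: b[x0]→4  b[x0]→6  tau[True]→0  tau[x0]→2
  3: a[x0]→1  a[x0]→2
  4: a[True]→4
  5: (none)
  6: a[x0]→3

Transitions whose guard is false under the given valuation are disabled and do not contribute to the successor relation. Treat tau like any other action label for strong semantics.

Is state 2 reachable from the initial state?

Guard filter leaves 4 enabled edge(s).
depth 0: {0}
depth 1: {1,6}  now seen {0,1,6}
R = {0,1,6}

Answer: UNREACHABLE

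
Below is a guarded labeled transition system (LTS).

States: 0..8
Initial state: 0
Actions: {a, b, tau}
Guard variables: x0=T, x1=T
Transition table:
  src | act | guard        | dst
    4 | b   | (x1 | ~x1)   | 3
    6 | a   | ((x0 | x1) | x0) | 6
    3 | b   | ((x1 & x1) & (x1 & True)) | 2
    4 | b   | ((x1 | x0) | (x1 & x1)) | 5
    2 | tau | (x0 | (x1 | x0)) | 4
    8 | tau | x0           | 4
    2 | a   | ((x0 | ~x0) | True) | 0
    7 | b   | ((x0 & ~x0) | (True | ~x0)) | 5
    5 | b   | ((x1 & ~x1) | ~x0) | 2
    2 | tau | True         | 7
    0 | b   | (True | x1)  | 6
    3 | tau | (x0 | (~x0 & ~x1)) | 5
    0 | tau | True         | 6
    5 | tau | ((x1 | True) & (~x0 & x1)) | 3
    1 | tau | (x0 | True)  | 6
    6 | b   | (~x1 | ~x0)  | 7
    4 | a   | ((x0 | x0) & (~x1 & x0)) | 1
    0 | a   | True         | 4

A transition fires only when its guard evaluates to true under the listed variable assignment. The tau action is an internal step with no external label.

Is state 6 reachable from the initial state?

Guard filter leaves 14 enabled edge(s).
L0 = {0}
L1 = {4,6}  now seen {0,4,6}
L2 = {3,5}  now seen {0,3,4,5,6}
L3 = {2}  now seen {0,2,3,4,5,6}
L4 = {7}  now seen {0,2,3,4,5,6,7}
Reachable = {0,2,3,4,5,6,7}
Path to 6: b

Answer: REACHABLE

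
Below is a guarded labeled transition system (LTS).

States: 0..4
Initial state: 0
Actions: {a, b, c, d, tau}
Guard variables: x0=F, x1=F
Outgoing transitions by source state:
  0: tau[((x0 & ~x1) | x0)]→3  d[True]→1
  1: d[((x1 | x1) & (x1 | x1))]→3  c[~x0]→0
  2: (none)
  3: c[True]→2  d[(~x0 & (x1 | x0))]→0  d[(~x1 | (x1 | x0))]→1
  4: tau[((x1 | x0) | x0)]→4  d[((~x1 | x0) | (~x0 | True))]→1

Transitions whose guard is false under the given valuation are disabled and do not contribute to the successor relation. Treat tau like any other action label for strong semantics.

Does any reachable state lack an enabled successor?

Reachable = {0,1}
  0: d→1  [1 out]
  1: c→0  [1 out]

Answer: DEADLOCK-FREE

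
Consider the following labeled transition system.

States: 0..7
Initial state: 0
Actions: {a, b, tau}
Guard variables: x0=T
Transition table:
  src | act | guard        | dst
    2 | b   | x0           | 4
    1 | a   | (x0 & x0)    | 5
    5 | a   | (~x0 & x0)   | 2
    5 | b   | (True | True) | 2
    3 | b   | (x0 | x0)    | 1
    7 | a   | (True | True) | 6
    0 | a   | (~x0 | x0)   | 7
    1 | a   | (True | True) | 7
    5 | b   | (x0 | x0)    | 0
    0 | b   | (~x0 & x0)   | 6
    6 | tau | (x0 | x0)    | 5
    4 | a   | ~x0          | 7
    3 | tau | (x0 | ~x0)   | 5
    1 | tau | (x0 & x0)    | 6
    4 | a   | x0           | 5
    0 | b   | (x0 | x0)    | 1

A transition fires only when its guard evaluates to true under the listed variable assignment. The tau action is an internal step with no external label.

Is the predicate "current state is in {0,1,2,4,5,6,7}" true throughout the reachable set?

Answer: INVARIANT HOLDS

Analysis:
Allowed set {0,1,2,4,5,6,7}
Reachable = {0,1,2,4,5,6,7}
  0: ok
  1: ok
  2: ok
  4: ok
  5: ok
  6: ok
  7: ok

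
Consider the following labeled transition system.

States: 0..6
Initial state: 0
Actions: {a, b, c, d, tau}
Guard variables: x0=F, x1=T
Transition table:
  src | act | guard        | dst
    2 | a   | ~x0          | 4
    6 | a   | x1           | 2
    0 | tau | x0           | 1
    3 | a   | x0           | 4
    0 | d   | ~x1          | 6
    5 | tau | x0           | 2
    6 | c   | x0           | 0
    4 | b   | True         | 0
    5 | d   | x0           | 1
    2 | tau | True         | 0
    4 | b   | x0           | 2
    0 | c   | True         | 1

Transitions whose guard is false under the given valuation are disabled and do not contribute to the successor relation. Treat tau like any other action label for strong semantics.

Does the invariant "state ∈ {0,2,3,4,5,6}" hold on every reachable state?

Safe = {0,2,3,4,5,6}
R = {0,1}
  0: ok
  1: ✗ unsafe
witness against invariant: c → 1

Answer: INVARIANT VIOLATED at state 1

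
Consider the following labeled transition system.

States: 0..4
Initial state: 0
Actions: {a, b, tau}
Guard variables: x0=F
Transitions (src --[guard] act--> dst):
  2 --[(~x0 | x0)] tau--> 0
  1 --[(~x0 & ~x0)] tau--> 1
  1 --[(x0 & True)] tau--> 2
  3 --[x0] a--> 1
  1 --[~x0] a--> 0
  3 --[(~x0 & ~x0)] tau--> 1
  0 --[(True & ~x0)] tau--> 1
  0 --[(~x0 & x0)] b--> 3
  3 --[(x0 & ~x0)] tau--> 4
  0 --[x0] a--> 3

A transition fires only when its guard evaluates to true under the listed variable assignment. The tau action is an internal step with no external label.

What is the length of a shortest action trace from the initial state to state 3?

Answer: UNREACHABLE

Analysis:
Breadth-first toward 3:
  L0 = {0}
  L1 = {1}
3 never appears.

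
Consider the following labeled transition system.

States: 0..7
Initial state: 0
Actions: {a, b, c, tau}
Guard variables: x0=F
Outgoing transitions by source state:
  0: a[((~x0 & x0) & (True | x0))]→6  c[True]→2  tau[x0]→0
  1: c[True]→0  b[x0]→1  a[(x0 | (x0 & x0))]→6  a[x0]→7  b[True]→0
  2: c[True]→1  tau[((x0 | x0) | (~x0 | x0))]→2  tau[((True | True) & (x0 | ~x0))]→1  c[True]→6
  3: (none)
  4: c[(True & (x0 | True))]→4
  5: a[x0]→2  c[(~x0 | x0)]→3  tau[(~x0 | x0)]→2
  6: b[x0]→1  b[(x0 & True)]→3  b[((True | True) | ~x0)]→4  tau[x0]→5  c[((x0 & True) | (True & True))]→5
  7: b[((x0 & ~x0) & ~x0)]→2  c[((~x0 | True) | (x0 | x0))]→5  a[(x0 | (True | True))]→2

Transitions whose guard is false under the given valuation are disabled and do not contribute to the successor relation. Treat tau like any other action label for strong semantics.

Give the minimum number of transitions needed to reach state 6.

Answer: 2

Analysis:
Layered search for 6:
  depth 0: {0}
  depth 1: {2}
  depth 2: {1,6}
first hit 6 at d=2 via c·c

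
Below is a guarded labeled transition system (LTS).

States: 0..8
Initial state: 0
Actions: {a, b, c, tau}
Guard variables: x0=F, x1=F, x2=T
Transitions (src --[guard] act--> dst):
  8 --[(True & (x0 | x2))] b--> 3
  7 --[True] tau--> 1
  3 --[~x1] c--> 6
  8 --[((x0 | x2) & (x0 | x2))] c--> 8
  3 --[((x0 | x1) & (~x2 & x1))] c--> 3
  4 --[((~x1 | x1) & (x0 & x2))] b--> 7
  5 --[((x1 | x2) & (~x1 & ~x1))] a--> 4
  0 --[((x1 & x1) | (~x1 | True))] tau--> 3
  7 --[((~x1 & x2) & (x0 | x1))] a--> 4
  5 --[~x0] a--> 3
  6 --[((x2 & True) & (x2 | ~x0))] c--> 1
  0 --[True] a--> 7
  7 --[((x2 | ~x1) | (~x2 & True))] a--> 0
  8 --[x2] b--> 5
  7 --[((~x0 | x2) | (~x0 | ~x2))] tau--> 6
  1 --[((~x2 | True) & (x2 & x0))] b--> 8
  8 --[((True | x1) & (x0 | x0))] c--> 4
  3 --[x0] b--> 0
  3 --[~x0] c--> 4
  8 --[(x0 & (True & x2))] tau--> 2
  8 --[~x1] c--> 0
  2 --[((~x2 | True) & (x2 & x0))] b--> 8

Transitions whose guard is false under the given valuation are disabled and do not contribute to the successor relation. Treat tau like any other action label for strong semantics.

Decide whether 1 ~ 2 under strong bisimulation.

Bisimulation quotient by refinement:
  round 0: {{0,1,2,3,4,5,6,7,8}}
  round 1: {{0,7},{1,2,4},{3,6},{5},{8}}
  round 2: {{0},{1,2,4},{3},{5},{6},{7},{8}}
Fixed point at round 3; 7 class(es).
1∈{1,2,4}, 2∈{1,2,4}

Answer: BISIMILAR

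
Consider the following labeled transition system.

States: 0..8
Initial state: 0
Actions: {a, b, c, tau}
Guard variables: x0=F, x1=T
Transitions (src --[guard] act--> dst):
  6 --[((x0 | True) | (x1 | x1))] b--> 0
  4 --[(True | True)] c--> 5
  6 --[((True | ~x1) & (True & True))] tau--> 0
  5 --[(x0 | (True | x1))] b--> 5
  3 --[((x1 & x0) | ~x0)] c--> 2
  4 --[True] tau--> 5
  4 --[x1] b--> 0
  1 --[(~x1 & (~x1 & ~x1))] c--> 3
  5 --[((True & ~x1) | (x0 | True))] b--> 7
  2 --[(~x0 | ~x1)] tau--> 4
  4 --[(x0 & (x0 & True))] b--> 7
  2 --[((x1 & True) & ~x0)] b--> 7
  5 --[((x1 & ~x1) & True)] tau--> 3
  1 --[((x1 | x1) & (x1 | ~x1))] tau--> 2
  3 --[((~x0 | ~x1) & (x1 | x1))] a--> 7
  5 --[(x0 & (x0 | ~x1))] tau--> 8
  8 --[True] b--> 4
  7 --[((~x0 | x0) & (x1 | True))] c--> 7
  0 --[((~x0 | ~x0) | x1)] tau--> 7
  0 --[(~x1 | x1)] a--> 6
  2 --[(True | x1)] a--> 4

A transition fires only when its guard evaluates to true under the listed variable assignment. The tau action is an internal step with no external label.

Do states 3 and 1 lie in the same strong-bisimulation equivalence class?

Bisimulation quotient by refinement:
  P[0] = {{0,1,2,3,4,5,6,7,8}}
  P[1] = {{0},{1},{2},{3},{4},{5,8},{6},{7}}
  P[2] = {{0},{1},{2},{3},{4},{5},{6},{7},{8}}
Fixed point at round 3; 9 class(es).
class of 3: {3}; class of 1: {1}

Answer: NOT BISIMILAR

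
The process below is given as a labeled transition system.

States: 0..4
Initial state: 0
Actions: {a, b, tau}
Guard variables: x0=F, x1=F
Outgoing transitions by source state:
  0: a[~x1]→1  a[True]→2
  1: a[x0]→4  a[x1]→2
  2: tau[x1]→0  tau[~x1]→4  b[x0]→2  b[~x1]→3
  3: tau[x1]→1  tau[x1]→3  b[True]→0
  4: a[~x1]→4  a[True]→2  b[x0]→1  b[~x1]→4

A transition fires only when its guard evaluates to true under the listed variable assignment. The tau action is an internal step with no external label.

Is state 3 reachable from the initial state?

After dropping false guards: 8 live edges.
depth 0: {0}
depth 1: {1,2}  cumulative {0,1,2}
depth 2: {3,4}  cumulative {0,1,2,3,4}
R = {0,1,2,3,4}
trace reaching 3: a·b

Answer: REACHABLE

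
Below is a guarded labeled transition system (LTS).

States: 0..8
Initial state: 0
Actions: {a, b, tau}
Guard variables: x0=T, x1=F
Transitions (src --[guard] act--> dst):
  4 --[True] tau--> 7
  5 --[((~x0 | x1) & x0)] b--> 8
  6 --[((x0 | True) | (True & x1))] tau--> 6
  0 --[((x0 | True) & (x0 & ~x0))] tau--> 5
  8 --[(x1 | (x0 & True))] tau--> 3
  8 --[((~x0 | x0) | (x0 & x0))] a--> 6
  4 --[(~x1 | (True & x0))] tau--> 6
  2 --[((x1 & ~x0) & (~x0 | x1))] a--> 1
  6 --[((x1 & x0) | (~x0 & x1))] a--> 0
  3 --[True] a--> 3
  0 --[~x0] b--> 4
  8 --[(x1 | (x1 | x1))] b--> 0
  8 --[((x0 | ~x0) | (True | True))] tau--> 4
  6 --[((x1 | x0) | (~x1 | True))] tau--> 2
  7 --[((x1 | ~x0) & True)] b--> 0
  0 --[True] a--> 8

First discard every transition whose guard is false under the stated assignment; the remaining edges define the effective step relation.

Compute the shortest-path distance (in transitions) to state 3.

Answer: 2

Trace:
Layered search for 3:
  depth 0: {0}
  depth 1: {8}
  depth 2: {3,4,6}
3 enters at depth 2; path a·tau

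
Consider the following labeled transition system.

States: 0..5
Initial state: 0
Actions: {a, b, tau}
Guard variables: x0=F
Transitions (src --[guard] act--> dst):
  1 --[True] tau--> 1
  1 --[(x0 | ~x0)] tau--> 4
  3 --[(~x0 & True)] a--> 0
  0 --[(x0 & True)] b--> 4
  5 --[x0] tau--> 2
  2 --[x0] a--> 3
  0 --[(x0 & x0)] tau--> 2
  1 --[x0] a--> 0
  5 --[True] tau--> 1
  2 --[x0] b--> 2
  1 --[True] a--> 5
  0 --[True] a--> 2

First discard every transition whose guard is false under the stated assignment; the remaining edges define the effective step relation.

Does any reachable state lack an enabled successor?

R = {0,2}
  0: a→2  [1 exit(s)]
  2: ∅  [no exit]
Path to 2: a

Answer: DEADLOCK at state 2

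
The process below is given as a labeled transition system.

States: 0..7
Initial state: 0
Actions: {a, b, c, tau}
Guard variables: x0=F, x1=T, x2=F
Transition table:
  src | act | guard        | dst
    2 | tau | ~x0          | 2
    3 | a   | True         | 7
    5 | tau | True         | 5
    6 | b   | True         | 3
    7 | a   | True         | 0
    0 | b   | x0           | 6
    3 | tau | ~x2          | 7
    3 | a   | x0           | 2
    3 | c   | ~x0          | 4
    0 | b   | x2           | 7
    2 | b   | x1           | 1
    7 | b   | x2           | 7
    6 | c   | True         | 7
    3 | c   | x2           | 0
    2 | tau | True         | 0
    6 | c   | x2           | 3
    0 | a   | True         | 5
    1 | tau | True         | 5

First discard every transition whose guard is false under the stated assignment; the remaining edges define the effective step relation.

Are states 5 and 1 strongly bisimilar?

Bisimulation quotient by refinement:
  round 0: {{0,1,2,3,4,5,6,7}}
  round 1: {{0,7},{1,5},{2},{3},{4},{6}}
  round 2: {{0},{1,5},{2},{3},{4},{6},{7}}
Fixed point at round 3; 7 class(es).
class of 5: {1,5}; class of 1: {1,5}

Answer: BISIMILAR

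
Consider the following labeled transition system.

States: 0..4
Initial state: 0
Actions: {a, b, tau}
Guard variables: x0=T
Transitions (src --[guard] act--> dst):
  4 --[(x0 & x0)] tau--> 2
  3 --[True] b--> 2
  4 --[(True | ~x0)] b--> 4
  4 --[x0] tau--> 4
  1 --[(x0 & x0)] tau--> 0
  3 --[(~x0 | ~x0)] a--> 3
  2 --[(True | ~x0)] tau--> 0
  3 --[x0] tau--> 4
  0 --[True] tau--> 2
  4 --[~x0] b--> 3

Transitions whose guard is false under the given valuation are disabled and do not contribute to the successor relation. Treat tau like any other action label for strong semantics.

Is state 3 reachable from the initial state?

8 transition(s) survive guard evaluation.
depth 0: {0}
depth 1: {2}  total {0,2}
Reach set: {0,2}

Answer: UNREACHABLE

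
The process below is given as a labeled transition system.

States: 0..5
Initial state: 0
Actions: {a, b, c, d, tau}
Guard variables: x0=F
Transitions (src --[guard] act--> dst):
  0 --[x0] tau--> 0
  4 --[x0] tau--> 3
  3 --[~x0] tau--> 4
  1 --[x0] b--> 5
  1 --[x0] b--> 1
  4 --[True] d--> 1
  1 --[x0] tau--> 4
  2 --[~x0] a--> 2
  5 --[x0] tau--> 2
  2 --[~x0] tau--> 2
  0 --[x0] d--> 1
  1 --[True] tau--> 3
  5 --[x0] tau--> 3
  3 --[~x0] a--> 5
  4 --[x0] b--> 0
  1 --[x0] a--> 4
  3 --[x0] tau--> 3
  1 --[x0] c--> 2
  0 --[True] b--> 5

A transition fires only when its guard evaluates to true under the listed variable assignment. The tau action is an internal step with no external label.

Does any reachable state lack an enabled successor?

Answer: DEADLOCK at state 5

Analysis:
Reach set: {0,5}
  0: b→5  [1 exit(s)]
  5: ∅  [deadlock]
trace reaching 5: b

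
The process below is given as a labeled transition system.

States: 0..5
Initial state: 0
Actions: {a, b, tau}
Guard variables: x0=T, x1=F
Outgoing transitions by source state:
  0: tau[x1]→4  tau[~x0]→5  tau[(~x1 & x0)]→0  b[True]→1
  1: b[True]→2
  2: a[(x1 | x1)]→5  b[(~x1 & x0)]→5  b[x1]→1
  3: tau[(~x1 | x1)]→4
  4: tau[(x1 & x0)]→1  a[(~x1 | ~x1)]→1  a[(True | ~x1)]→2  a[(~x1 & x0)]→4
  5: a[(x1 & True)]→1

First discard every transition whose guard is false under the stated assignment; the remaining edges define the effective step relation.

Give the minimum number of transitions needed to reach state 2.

Answer: 2

Trace:
Layered search for 2:
  depth 0: {0}
  depth 1: {1}
  depth 2: {2}
2 enters at depth 2; path b·b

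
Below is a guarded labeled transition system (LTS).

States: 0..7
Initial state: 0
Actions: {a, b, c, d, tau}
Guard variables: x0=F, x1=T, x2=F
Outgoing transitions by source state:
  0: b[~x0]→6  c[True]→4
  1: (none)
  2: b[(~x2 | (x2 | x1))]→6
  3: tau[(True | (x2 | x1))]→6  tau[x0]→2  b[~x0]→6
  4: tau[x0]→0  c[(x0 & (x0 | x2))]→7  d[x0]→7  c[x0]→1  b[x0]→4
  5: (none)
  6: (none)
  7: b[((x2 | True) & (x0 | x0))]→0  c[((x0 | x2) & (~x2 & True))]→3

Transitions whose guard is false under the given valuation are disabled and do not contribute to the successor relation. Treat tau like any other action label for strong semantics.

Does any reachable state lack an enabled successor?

Reach set: {0,4,6}
  0: b→6  c→4  [2 out]
  4: ∅  [deadlock]
  6: ∅  [deadlock]
Path to 4: c

Answer: DEADLOCK at state 4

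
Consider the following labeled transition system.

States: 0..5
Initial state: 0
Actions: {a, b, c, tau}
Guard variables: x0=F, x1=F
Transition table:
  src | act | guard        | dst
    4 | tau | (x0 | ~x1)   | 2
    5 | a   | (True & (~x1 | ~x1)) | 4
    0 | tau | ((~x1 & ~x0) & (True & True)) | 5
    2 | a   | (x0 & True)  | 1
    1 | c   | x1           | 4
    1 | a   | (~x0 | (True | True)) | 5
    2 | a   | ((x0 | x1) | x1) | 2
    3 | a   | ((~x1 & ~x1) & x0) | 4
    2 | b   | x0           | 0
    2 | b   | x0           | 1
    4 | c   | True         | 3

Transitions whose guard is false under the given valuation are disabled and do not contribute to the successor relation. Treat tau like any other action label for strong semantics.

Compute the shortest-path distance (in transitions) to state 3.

Answer: 3

Analysis:
BFS to 3:
  depth 0: {0}
  depth 1: {5}
  depth 2: {4}
  depth 3: {2,3}
first hit 3 at d=3 via tau·a·c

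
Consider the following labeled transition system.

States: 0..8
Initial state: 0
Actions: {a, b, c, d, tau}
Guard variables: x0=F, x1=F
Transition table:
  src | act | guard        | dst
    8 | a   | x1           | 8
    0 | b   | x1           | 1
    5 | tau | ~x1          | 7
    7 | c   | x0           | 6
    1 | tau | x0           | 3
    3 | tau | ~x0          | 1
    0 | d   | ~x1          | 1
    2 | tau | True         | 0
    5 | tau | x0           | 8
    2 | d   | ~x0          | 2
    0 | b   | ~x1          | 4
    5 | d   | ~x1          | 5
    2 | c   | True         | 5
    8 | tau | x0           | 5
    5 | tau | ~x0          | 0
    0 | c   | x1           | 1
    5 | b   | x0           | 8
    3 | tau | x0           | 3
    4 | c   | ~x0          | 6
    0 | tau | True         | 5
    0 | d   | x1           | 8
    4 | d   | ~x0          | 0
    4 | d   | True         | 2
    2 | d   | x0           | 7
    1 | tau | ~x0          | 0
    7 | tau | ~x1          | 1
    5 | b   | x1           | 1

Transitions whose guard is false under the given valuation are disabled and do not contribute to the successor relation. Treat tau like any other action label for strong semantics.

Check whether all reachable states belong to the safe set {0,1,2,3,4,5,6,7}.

Allowed set {0,1,2,3,4,5,6,7}
Reachable = {0,1,2,4,5,6,7}
  0: ok
  1: ok
  2: ok
  4: ok
  5: ok
  6: ok
  7: ok

Answer: INVARIANT HOLDS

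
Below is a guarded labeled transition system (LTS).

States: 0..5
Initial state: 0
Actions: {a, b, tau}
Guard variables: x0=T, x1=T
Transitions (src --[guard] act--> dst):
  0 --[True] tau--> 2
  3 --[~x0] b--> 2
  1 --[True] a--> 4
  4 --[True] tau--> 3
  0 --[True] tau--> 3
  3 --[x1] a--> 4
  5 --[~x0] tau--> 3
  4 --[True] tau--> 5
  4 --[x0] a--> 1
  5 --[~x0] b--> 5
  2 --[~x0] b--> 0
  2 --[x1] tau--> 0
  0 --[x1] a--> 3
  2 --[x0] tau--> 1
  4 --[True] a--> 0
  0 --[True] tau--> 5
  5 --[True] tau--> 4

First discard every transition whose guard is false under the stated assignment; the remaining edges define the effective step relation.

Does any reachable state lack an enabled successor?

Answer: DEADLOCK-FREE

Trace:
Reach set: {0,1,2,3,4,5}
  0: a→3  tau→2  tau→3  tau→5  [4 exit(s)]
  1: a→4  [1 exit(s)]
  2: tau→0  tau→1  [2 exit(s)]
  3: a→4  [1 exit(s)]
  4: a→0  a→1  tau→3  tau→5  [4 exit(s)]
  5: tau→4  [1 exit(s)]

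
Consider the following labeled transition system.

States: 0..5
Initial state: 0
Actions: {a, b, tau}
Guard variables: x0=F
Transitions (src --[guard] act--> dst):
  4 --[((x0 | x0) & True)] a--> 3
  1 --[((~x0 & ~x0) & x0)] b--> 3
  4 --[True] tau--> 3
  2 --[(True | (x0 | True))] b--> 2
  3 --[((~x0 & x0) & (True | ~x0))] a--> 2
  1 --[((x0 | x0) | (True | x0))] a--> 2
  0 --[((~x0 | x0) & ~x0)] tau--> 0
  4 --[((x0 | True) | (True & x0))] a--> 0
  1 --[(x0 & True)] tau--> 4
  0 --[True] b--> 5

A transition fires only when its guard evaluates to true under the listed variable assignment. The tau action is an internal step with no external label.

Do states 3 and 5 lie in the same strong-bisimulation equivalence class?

Answer: BISIMILAR

Analysis:
Bisimulation quotient by refinement:
  π0 = {{0,1,2,3,4,5}}
  π1 = {{0},{1},{2},{3,5},{4}}
Fixed point at round 2; 5 class(es).
[3]={3,5}  [5]={3,5}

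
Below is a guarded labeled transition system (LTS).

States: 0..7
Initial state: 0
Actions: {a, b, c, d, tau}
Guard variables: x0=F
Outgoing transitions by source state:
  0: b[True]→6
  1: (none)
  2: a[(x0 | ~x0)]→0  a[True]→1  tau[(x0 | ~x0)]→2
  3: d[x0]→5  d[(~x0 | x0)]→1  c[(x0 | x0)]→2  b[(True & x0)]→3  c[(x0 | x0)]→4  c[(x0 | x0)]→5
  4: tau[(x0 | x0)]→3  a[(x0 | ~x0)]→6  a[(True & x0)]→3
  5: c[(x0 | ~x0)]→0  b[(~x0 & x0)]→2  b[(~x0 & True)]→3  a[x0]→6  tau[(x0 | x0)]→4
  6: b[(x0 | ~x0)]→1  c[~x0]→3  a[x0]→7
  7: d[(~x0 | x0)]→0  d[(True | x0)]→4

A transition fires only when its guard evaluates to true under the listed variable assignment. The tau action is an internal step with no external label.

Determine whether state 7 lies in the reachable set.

Guard filter leaves 12 enabled edge(s).
depth 0: {0}
depth 1: {6}  total {0,6}
depth 2: {1,3}  total {0,1,3,6}
Reachable = {0,1,3,6}

Answer: UNREACHABLE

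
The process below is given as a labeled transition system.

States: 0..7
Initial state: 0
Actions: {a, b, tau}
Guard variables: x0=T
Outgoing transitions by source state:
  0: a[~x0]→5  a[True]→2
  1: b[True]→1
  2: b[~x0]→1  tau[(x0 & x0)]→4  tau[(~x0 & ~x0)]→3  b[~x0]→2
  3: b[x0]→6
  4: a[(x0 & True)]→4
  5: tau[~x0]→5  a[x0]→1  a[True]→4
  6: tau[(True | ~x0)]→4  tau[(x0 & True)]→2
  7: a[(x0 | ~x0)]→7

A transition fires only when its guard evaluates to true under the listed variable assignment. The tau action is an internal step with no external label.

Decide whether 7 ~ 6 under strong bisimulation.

Compute ~ classes (split until stable):
  π0 = {{0,1,2,3,4,5,6,7}}
  π1 = {{0,4,5,7},{1,3},{2,6}}
  π2 = {{0},{1},{2},{3},{4,7},{5},{6}}
stable after 3 split(s): 7 block(s)
class of 7: {4,7}; class of 6: {6}

Answer: NOT BISIMILAR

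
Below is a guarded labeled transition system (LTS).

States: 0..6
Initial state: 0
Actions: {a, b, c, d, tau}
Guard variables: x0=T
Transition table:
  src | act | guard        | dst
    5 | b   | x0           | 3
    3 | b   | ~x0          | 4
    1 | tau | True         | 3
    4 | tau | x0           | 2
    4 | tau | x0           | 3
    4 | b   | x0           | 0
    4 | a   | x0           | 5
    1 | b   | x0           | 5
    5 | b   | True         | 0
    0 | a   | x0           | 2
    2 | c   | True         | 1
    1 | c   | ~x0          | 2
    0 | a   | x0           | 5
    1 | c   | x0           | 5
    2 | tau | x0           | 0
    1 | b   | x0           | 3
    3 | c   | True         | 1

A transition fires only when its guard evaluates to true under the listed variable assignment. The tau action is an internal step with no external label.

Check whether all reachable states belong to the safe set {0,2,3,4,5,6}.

Answer: INVARIANT VIOLATED at state 1

Working:
Inv-set: {0,2,3,4,5,6}
Reach set: {0,1,2,3,5}
  0: safe
  1: VIOLATES
  2: safe
  3: safe
  5: safe
witness against invariant: a·c → 1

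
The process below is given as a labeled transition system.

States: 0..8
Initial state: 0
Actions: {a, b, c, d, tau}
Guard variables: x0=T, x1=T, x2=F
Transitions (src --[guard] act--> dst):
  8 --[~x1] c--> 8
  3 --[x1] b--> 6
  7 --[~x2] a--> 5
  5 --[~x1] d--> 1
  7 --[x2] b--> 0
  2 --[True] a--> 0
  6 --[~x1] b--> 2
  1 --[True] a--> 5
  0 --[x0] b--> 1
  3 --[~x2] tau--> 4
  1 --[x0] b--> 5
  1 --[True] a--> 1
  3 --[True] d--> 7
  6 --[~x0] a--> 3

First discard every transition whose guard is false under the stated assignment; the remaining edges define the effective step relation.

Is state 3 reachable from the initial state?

Guard filter leaves 9 enabled edge(s).
Layer 0: {0}
Layer 1: {1}  total {0,1}
Layer 2: {5}  total {0,1,5}
Reach set: {0,1,5}

Answer: UNREACHABLE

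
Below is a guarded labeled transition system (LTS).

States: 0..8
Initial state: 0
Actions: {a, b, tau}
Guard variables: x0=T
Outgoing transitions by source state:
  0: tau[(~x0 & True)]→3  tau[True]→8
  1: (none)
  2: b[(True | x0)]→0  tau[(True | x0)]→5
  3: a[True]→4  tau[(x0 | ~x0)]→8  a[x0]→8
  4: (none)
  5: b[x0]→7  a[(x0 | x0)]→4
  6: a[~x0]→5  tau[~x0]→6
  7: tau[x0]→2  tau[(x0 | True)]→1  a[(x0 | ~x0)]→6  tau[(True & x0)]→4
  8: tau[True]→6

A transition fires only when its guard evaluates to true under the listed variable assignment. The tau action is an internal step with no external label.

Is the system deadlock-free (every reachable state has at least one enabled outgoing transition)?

Answer: DEADLOCK at state 6

Working:
Reach set: {0,6,8}
  0: tau→8  [1 exit(s)]
  6: ∅  [no exit]
  8: tau→6  [1 exit(s)]
Path to 6: tau·tau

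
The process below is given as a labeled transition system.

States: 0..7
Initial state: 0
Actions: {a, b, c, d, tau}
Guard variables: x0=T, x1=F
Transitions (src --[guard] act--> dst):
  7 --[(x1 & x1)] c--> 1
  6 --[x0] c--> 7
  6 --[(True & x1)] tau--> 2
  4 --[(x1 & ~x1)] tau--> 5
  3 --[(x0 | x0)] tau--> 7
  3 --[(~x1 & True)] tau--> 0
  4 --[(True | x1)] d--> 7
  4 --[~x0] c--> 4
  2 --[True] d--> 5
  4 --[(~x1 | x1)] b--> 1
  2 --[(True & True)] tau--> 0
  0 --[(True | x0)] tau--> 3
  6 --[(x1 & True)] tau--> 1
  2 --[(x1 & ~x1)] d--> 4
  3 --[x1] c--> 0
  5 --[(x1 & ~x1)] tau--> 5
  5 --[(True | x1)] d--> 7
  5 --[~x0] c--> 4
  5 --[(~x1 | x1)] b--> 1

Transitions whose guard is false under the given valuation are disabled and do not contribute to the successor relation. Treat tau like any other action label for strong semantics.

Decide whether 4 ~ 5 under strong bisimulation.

Answer: BISIMILAR

Trace:
Refine partition for ~:
  π0 = {{0,1,2,3,4,5,6,7}}
  π1 = {{0,3},{1,7},{2},{4,5},{6}}
  π2 = {{0},{1,7},{2},{3},{4,5},{6}}
6 equivalence class(es) (converged in 3)
[4]={4,5}  [5]={4,5}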